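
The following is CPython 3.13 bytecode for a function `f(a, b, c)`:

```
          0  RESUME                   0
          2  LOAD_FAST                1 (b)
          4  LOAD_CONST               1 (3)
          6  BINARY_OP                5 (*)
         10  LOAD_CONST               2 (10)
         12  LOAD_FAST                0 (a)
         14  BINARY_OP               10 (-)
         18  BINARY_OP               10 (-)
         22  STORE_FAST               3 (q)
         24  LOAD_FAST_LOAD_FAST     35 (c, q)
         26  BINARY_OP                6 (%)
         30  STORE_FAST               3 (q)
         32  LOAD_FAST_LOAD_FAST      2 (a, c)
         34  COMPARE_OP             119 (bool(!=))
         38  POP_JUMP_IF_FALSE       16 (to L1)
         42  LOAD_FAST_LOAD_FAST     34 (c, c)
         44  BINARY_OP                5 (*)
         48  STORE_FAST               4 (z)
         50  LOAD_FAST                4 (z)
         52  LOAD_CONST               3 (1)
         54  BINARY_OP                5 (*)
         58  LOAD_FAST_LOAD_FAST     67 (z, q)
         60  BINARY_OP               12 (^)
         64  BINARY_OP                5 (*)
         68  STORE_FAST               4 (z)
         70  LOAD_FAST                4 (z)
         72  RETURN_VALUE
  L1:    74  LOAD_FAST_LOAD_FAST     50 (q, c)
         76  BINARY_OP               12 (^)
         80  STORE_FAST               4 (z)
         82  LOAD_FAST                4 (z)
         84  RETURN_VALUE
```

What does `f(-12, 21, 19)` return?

136458

LOAD_FAST b → push 21. Stack: [21]
LOAD_CONST → push 3. Stack: [21, 3]
BINARY_OP * → 21 * 3 = 63. Stack: [63]
LOAD_CONST → push 10. Stack: [63, 10]
LOAD_FAST a → push -12. Stack: [63, 10, -12]
BINARY_OP - → 10 - -12 = 22. Stack: [63, 22]
BINARY_OP - → 63 - 22 = 41. Stack: [41]
STORE_FAST q → q=41. Stack: []
LOAD_FAST_LOAD_FAST c,q → push 19,41. Stack: [19, 41]
BINARY_OP % → 19 % 41 = 19. Stack: [19]
STORE_FAST q → q=19. Stack: []
LOAD_FAST_LOAD_FAST a,c → push -12,19. Stack: [-12, 19]
COMPARE_OP bool(!=) → -12 vs 19 = True. Stack: [True]
POP_JUMP_IF_FALSE → pop True; no jump. Stack: []
LOAD_FAST_LOAD_FAST c,c → push 19,19. Stack: [19, 19]
BINARY_OP * → 19 * 19 = 361. Stack: [361]
STORE_FAST z → z=361. Stack: []
LOAD_FAST z → push 361. Stack: [361]
LOAD_CONST → push 1. Stack: [361, 1]
BINARY_OP * → 361 * 1 = 361. Stack: [361]
LOAD_FAST_LOAD_FAST z,q → push 361,19. Stack: [361, 361, 19]
BINARY_OP ^ → 361 ^ 19 = 378. Stack: [361, 378]
BINARY_OP * → 361 * 378 = 136458. Stack: [136458]
STORE_FAST z → z=136458. Stack: []
LOAD_FAST z → push 136458. Stack: [136458]
RETURN_VALUE → return 136458.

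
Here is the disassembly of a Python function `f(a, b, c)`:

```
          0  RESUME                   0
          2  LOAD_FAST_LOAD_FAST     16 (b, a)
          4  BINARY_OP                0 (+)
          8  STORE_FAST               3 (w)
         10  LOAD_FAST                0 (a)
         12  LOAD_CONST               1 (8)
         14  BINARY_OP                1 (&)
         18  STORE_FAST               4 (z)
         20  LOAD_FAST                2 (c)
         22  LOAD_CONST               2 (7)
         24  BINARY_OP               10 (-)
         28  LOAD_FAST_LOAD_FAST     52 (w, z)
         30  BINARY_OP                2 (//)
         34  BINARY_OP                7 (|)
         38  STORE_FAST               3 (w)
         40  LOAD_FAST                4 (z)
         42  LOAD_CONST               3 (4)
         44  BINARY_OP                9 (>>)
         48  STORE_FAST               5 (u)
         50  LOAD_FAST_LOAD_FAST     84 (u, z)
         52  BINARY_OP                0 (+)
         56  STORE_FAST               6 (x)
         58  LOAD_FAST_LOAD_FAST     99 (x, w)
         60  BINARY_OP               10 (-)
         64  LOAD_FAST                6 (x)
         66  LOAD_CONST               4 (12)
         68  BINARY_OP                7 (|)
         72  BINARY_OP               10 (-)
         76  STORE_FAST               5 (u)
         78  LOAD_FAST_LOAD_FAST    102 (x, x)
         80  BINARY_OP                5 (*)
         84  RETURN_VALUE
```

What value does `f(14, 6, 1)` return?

LOAD_FAST_LOAD_FAST b,a → push 6,14. Stack: [6, 14]
BINARY_OP + → 6 + 14 = 20. Stack: [20]
STORE_FAST w → w=20. Stack: []
LOAD_FAST a → push 14. Stack: [14]
LOAD_CONST → push 8. Stack: [14, 8]
BINARY_OP & → 14 & 8 = 8. Stack: [8]
STORE_FAST z → z=8. Stack: []
LOAD_FAST c → push 1. Stack: [1]
LOAD_CONST → push 7. Stack: [1, 7]
BINARY_OP - → 1 - 7 = -6. Stack: [-6]
LOAD_FAST_LOAD_FAST w,z → push 20,8. Stack: [-6, 20, 8]
BINARY_OP // → 20 // 8 = 2. Stack: [-6, 2]
BINARY_OP | → -6 | 2 = -6. Stack: [-6]
STORE_FAST w → w=-6. Stack: []
LOAD_FAST z → push 8. Stack: [8]
LOAD_CONST → push 4. Stack: [8, 4]
BINARY_OP >> → 8 >> 4 = 0. Stack: [0]
STORE_FAST u → u=0. Stack: []
LOAD_FAST_LOAD_FAST u,z → push 0,8. Stack: [0, 8]
BINARY_OP + → 0 + 8 = 8. Stack: [8]
STORE_FAST x → x=8. Stack: []
LOAD_FAST_LOAD_FAST x,w → push 8,-6. Stack: [8, -6]
BINARY_OP - → 8 - -6 = 14. Stack: [14]
LOAD_FAST x → push 8. Stack: [14, 8]
LOAD_CONST → push 12. Stack: [14, 8, 12]
BINARY_OP | → 8 | 12 = 12. Stack: [14, 12]
BINARY_OP - → 14 - 12 = 2. Stack: [2]
STORE_FAST u → u=2. Stack: []
LOAD_FAST_LOAD_FAST x,x → push 8,8. Stack: [8, 8]
BINARY_OP * → 8 * 8 = 64. Stack: [64]
RETURN_VALUE → return 64.

64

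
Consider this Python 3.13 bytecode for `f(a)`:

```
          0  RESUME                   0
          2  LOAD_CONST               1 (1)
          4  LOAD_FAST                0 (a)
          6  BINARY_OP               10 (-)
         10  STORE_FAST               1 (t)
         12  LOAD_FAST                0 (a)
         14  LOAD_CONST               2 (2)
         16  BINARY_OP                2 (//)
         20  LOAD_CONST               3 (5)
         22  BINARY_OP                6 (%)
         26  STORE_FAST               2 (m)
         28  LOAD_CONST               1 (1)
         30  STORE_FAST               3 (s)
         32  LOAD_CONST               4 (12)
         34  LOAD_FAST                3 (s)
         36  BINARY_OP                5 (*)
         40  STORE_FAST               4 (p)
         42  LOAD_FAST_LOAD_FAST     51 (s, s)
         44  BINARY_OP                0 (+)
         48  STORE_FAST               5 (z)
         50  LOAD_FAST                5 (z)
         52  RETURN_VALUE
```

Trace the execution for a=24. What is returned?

LOAD_CONST → push 1. Stack: [1]
LOAD_FAST a → push 24. Stack: [1, 24]
BINARY_OP - → 1 - 24 = -23. Stack: [-23]
STORE_FAST t → t=-23. Stack: []
LOAD_FAST a → push 24. Stack: [24]
LOAD_CONST → push 2. Stack: [24, 2]
BINARY_OP // → 24 // 2 = 12. Stack: [12]
LOAD_CONST → push 5. Stack: [12, 5]
BINARY_OP % → 12 % 5 = 2. Stack: [2]
STORE_FAST m → m=2. Stack: []
LOAD_CONST → push 1. Stack: [1]
STORE_FAST s → s=1. Stack: []
LOAD_CONST → push 12. Stack: [12]
LOAD_FAST s → push 1. Stack: [12, 1]
BINARY_OP * → 12 * 1 = 12. Stack: [12]
STORE_FAST p → p=12. Stack: []
LOAD_FAST_LOAD_FAST s,s → push 1,1. Stack: [1, 1]
BINARY_OP + → 1 + 1 = 2. Stack: [2]
STORE_FAST z → z=2. Stack: []
LOAD_FAST z → push 2. Stack: [2]
RETURN_VALUE → return 2.

2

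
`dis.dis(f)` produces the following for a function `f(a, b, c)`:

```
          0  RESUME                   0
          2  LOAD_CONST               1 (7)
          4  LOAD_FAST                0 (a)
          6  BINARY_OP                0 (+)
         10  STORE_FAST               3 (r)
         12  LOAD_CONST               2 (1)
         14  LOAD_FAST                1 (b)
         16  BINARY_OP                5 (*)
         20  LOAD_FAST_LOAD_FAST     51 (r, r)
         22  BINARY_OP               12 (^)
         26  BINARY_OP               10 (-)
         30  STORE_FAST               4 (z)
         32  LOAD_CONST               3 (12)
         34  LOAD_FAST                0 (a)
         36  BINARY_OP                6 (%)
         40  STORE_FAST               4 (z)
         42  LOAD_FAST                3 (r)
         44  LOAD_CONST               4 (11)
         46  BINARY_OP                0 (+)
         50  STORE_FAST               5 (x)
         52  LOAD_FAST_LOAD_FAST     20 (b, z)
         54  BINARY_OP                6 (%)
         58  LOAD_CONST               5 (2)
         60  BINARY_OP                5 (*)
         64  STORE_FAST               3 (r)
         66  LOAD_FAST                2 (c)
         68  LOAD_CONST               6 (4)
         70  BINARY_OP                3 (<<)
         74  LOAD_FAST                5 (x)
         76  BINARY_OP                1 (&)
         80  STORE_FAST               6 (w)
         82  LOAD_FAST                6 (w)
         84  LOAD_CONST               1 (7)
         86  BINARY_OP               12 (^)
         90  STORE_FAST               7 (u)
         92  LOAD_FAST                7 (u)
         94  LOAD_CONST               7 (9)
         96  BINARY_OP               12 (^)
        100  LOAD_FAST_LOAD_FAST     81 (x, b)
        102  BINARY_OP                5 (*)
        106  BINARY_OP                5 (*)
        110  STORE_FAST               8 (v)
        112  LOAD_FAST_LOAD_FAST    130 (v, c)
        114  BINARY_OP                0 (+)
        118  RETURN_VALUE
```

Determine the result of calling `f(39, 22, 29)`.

37649

LOAD_CONST → push 7. Stack: [7]
LOAD_FAST a → push 39. Stack: [7, 39]
BINARY_OP + → 7 + 39 = 46. Stack: [46]
STORE_FAST r → r=46. Stack: []
LOAD_CONST → push 1. Stack: [1]
LOAD_FAST b → push 22. Stack: [1, 22]
BINARY_OP * → 1 * 22 = 22. Stack: [22]
LOAD_FAST_LOAD_FAST r,r → push 46,46. Stack: [22, 46, 46]
BINARY_OP ^ → 46 ^ 46 = 0. Stack: [22, 0]
BINARY_OP - → 22 - 0 = 22. Stack: [22]
STORE_FAST z → z=22. Stack: []
LOAD_CONST → push 12. Stack: [12]
LOAD_FAST a → push 39. Stack: [12, 39]
BINARY_OP % → 12 % 39 = 12. Stack: [12]
STORE_FAST z → z=12. Stack: []
LOAD_FAST r → push 46. Stack: [46]
LOAD_CONST → push 11. Stack: [46, 11]
BINARY_OP + → 46 + 11 = 57. Stack: [57]
STORE_FAST x → x=57. Stack: []
LOAD_FAST_LOAD_FAST b,z → push 22,12. Stack: [22, 12]
BINARY_OP % → 22 % 12 = 10. Stack: [10]
LOAD_CONST → push 2. Stack: [10, 2]
BINARY_OP * → 10 * 2 = 20. Stack: [20]
STORE_FAST r → r=20. Stack: []
LOAD_FAST c → push 29. Stack: [29]
LOAD_CONST → push 4. Stack: [29, 4]
BINARY_OP << → 29 << 4 = 464. Stack: [464]
LOAD_FAST x → push 57. Stack: [464, 57]
BINARY_OP & → 464 & 57 = 16. Stack: [16]
STORE_FAST w → w=16. Stack: []
LOAD_FAST w → push 16. Stack: [16]
LOAD_CONST → push 7. Stack: [16, 7]
BINARY_OP ^ → 16 ^ 7 = 23. Stack: [23]
STORE_FAST u → u=23. Stack: []
LOAD_FAST u → push 23. Stack: [23]
LOAD_CONST → push 9. Stack: [23, 9]
BINARY_OP ^ → 23 ^ 9 = 30. Stack: [30]
LOAD_FAST_LOAD_FAST x,b → push 57,22. Stack: [30, 57, 22]
BINARY_OP * → 57 * 22 = 1254. Stack: [30, 1254]
BINARY_OP * → 30 * 1254 = 37620. Stack: [37620]
STORE_FAST v → v=37620. Stack: []
LOAD_FAST_LOAD_FAST v,c → push 37620,29. Stack: [37620, 29]
BINARY_OP + → 37620 + 29 = 37649. Stack: [37649]
RETURN_VALUE → return 37649.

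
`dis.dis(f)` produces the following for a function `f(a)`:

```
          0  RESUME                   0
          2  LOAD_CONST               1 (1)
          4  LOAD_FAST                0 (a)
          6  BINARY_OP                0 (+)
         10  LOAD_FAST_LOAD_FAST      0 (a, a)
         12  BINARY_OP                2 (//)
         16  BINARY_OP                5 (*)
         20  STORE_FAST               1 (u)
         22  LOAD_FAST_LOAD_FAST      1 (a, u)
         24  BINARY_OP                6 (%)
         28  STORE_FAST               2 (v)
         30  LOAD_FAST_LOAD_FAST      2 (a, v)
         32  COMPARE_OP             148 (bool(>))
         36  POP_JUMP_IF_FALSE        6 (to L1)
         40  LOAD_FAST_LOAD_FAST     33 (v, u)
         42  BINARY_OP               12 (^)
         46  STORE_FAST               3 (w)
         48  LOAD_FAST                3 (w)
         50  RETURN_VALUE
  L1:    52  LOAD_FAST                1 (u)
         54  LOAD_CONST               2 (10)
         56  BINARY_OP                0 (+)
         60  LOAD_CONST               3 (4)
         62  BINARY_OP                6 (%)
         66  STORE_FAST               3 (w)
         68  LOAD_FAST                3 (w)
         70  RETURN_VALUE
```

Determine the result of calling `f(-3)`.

LOAD_CONST → push 1. Stack: [1]
LOAD_FAST a → push -3. Stack: [1, -3]
BINARY_OP + → 1 + -3 = -2. Stack: [-2]
LOAD_FAST_LOAD_FAST a,a → push -3,-3. Stack: [-2, -3, -3]
BINARY_OP // → -3 // -3 = 1. Stack: [-2, 1]
BINARY_OP * → -2 * 1 = -2. Stack: [-2]
STORE_FAST u → u=-2. Stack: []
LOAD_FAST_LOAD_FAST a,u → push -3,-2. Stack: [-3, -2]
BINARY_OP % → -3 % -2 = -1. Stack: [-1]
STORE_FAST v → v=-1. Stack: []
LOAD_FAST_LOAD_FAST a,v → push -3,-1. Stack: [-3, -1]
COMPARE_OP bool(>) → -3 vs -1 = False. Stack: [False]
POP_JUMP_IF_FALSE → pop False; jump. Stack: []
LOAD_FAST u → push -2. Stack: [-2]
LOAD_CONST → push 10. Stack: [-2, 10]
BINARY_OP + → -2 + 10 = 8. Stack: [8]
LOAD_CONST → push 4. Stack: [8, 4]
BINARY_OP % → 8 % 4 = 0. Stack: [0]
STORE_FAST w → w=0. Stack: []
LOAD_FAST w → push 0. Stack: [0]
RETURN_VALUE → return 0.

0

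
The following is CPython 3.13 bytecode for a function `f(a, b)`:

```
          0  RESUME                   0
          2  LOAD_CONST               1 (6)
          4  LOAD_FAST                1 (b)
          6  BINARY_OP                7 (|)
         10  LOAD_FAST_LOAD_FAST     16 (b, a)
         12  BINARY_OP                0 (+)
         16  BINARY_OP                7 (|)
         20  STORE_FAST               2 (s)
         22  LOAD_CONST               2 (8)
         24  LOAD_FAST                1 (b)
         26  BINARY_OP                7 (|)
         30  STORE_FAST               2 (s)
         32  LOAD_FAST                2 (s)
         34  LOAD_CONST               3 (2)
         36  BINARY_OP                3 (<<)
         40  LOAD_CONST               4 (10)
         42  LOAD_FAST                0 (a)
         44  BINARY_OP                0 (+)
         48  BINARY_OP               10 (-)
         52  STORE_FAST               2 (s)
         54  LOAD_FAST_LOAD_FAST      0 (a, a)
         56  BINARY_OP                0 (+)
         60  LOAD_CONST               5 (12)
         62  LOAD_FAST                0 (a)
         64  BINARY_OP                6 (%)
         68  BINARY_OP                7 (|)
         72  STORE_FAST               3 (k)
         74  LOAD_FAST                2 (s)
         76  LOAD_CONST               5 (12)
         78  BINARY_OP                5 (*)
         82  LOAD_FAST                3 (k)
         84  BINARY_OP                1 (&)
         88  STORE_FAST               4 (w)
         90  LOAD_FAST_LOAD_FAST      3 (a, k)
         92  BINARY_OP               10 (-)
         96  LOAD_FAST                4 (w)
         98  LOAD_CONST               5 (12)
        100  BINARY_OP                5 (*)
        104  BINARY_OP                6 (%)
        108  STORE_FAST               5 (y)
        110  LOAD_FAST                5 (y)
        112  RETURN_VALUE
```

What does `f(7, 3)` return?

LOAD_CONST → push 6. Stack: [6]
LOAD_FAST b → push 3. Stack: [6, 3]
BINARY_OP | → 6 | 3 = 7. Stack: [7]
LOAD_FAST_LOAD_FAST b,a → push 3,7. Stack: [7, 3, 7]
BINARY_OP + → 3 + 7 = 10. Stack: [7, 10]
BINARY_OP | → 7 | 10 = 15. Stack: [15]
STORE_FAST s → s=15. Stack: []
LOAD_CONST → push 8. Stack: [8]
LOAD_FAST b → push 3. Stack: [8, 3]
BINARY_OP | → 8 | 3 = 11. Stack: [11]
STORE_FAST s → s=11. Stack: []
LOAD_FAST s → push 11. Stack: [11]
LOAD_CONST → push 2. Stack: [11, 2]
BINARY_OP << → 11 << 2 = 44. Stack: [44]
LOAD_CONST → push 10. Stack: [44, 10]
LOAD_FAST a → push 7. Stack: [44, 10, 7]
BINARY_OP + → 10 + 7 = 17. Stack: [44, 17]
BINARY_OP - → 44 - 17 = 27. Stack: [27]
STORE_FAST s → s=27. Stack: []
LOAD_FAST_LOAD_FAST a,a → push 7,7. Stack: [7, 7]
BINARY_OP + → 7 + 7 = 14. Stack: [14]
LOAD_CONST → push 12. Stack: [14, 12]
LOAD_FAST a → push 7. Stack: [14, 12, 7]
BINARY_OP % → 12 % 7 = 5. Stack: [14, 5]
BINARY_OP | → 14 | 5 = 15. Stack: [15]
STORE_FAST k → k=15. Stack: []
LOAD_FAST s → push 27. Stack: [27]
LOAD_CONST → push 12. Stack: [27, 12]
BINARY_OP * → 27 * 12 = 324. Stack: [324]
LOAD_FAST k → push 15. Stack: [324, 15]
BINARY_OP & → 324 & 15 = 4. Stack: [4]
STORE_FAST w → w=4. Stack: []
LOAD_FAST_LOAD_FAST a,k → push 7,15. Stack: [7, 15]
BINARY_OP - → 7 - 15 = -8. Stack: [-8]
LOAD_FAST w → push 4. Stack: [-8, 4]
LOAD_CONST → push 12. Stack: [-8, 4, 12]
BINARY_OP * → 4 * 12 = 48. Stack: [-8, 48]
BINARY_OP % → -8 % 48 = 40. Stack: [40]
STORE_FAST y → y=40. Stack: []
LOAD_FAST y → push 40. Stack: [40]
RETURN_VALUE → return 40.

40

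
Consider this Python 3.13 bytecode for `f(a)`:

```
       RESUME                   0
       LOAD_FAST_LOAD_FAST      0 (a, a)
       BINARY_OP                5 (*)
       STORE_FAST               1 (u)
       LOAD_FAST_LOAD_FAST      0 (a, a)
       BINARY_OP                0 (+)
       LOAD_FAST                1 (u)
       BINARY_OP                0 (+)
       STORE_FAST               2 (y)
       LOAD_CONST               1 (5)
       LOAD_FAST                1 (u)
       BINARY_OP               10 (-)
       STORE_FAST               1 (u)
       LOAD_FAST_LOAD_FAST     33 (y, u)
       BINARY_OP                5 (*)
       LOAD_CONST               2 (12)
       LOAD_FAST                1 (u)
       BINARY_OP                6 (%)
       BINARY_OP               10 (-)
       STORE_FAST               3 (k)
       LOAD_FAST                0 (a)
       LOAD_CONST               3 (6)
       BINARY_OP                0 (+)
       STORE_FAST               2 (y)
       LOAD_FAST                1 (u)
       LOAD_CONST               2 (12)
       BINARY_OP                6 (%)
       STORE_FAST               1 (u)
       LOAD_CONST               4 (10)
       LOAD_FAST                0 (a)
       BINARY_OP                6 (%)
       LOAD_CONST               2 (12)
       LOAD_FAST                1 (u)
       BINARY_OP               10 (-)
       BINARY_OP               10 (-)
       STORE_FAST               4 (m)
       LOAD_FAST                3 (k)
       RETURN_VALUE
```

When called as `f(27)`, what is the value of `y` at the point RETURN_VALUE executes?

LOAD_FAST_LOAD_FAST a,a → push 27,27. Stack: [27, 27]
BINARY_OP * → 27 * 27 = 729. Stack: [729]
STORE_FAST u → u=729. Stack: []
LOAD_FAST_LOAD_FAST a,a → push 27,27. Stack: [27, 27]
BINARY_OP + → 27 + 27 = 54. Stack: [54]
LOAD_FAST u → push 729. Stack: [54, 729]
BINARY_OP + → 54 + 729 = 783. Stack: [783]
STORE_FAST y → y=783. Stack: []
LOAD_CONST → push 5. Stack: [5]
LOAD_FAST u → push 729. Stack: [5, 729]
BINARY_OP - → 5 - 729 = -724. Stack: [-724]
STORE_FAST u → u=-724. Stack: []
LOAD_FAST_LOAD_FAST y,u → push 783,-724. Stack: [783, -724]
BINARY_OP * → 783 * -724 = -566892. Stack: [-566892]
LOAD_CONST → push 12. Stack: [-566892, 12]
LOAD_FAST u → push -724. Stack: [-566892, 12, -724]
BINARY_OP % → 12 % -724 = -712. Stack: [-566892, -712]
BINARY_OP - → -566892 - -712 = -566180. Stack: [-566180]
STORE_FAST k → k=-566180. Stack: []
LOAD_FAST a → push 27. Stack: [27]
LOAD_CONST → push 6. Stack: [27, 6]
BINARY_OP + → 27 + 6 = 33. Stack: [33]
STORE_FAST y → y=33. Stack: []
LOAD_FAST u → push -724. Stack: [-724]
LOAD_CONST → push 12. Stack: [-724, 12]
BINARY_OP % → -724 % 12 = 8. Stack: [8]
STORE_FAST u → u=8. Stack: []
LOAD_CONST → push 10. Stack: [10]
LOAD_FAST a → push 27. Stack: [10, 27]
BINARY_OP % → 10 % 27 = 10. Stack: [10]
LOAD_CONST → push 12. Stack: [10, 12]
LOAD_FAST u → push 8. Stack: [10, 12, 8]
BINARY_OP - → 12 - 8 = 4. Stack: [10, 4]
BINARY_OP - → 10 - 4 = 6. Stack: [6]
STORE_FAST m → m=6. Stack: []
LOAD_FAST k → push -566180. Stack: [-566180]
RETURN_VALUE → return -566180.

33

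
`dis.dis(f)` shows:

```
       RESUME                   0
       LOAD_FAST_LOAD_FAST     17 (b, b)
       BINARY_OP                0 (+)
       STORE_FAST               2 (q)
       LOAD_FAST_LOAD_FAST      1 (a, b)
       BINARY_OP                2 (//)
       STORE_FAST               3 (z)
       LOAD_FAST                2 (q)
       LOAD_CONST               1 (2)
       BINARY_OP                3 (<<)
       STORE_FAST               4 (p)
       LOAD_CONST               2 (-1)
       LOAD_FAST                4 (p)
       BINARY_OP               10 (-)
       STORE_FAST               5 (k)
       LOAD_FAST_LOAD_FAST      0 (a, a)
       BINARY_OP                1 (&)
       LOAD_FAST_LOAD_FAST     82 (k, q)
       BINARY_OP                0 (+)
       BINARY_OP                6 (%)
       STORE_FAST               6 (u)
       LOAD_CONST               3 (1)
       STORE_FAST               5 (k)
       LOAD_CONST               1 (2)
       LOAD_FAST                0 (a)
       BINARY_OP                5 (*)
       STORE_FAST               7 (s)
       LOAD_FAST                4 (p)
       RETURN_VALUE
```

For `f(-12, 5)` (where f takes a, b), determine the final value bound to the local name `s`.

-24

LOAD_FAST_LOAD_FAST b,b → push 5,5. Stack: [5, 5]
BINARY_OP + → 5 + 5 = 10. Stack: [10]
STORE_FAST q → q=10. Stack: []
LOAD_FAST_LOAD_FAST a,b → push -12,5. Stack: [-12, 5]
BINARY_OP // → -12 // 5 = -3. Stack: [-3]
STORE_FAST z → z=-3. Stack: []
LOAD_FAST q → push 10. Stack: [10]
LOAD_CONST → push 2. Stack: [10, 2]
BINARY_OP << → 10 << 2 = 40. Stack: [40]
STORE_FAST p → p=40. Stack: []
LOAD_CONST → push -1. Stack: [-1]
LOAD_FAST p → push 40. Stack: [-1, 40]
BINARY_OP - → -1 - 40 = -41. Stack: [-41]
STORE_FAST k → k=-41. Stack: []
LOAD_FAST_LOAD_FAST a,a → push -12,-12. Stack: [-12, -12]
BINARY_OP & → -12 & -12 = -12. Stack: [-12]
LOAD_FAST_LOAD_FAST k,q → push -41,10. Stack: [-12, -41, 10]
BINARY_OP + → -41 + 10 = -31. Stack: [-12, -31]
BINARY_OP % → -12 % -31 = -12. Stack: [-12]
STORE_FAST u → u=-12. Stack: []
LOAD_CONST → push 1. Stack: [1]
STORE_FAST k → k=1. Stack: []
LOAD_CONST → push 2. Stack: [2]
LOAD_FAST a → push -12. Stack: [2, -12]
BINARY_OP * → 2 * -12 = -24. Stack: [-24]
STORE_FAST s → s=-24. Stack: []
LOAD_FAST p → push 40. Stack: [40]
RETURN_VALUE → return 40.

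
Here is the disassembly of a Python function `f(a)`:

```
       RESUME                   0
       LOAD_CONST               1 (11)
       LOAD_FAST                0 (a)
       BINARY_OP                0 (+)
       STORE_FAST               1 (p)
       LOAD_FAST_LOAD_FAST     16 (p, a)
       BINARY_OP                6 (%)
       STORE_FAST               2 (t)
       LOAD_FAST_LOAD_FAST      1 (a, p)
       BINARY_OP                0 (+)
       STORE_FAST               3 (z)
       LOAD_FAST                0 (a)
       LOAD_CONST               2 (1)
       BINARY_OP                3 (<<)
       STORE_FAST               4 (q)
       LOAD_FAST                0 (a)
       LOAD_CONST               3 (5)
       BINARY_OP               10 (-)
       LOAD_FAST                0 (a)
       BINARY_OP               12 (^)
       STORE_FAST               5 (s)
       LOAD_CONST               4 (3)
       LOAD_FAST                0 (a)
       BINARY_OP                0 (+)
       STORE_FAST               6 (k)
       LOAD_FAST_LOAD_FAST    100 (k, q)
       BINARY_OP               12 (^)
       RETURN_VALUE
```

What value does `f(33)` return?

102

LOAD_CONST → push 11. Stack: [11]
LOAD_FAST a → push 33. Stack: [11, 33]
BINARY_OP + → 11 + 33 = 44. Stack: [44]
STORE_FAST p → p=44. Stack: []
LOAD_FAST_LOAD_FAST p,a → push 44,33. Stack: [44, 33]
BINARY_OP % → 44 % 33 = 11. Stack: [11]
STORE_FAST t → t=11. Stack: []
LOAD_FAST_LOAD_FAST a,p → push 33,44. Stack: [33, 44]
BINARY_OP + → 33 + 44 = 77. Stack: [77]
STORE_FAST z → z=77. Stack: []
LOAD_FAST a → push 33. Stack: [33]
LOAD_CONST → push 1. Stack: [33, 1]
BINARY_OP << → 33 << 1 = 66. Stack: [66]
STORE_FAST q → q=66. Stack: []
LOAD_FAST a → push 33. Stack: [33]
LOAD_CONST → push 5. Stack: [33, 5]
BINARY_OP - → 33 - 5 = 28. Stack: [28]
LOAD_FAST a → push 33. Stack: [28, 33]
BINARY_OP ^ → 28 ^ 33 = 61. Stack: [61]
STORE_FAST s → s=61. Stack: []
LOAD_CONST → push 3. Stack: [3]
LOAD_FAST a → push 33. Stack: [3, 33]
BINARY_OP + → 3 + 33 = 36. Stack: [36]
STORE_FAST k → k=36. Stack: []
LOAD_FAST_LOAD_FAST k,q → push 36,66. Stack: [36, 66]
BINARY_OP ^ → 36 ^ 66 = 102. Stack: [102]
RETURN_VALUE → return 102.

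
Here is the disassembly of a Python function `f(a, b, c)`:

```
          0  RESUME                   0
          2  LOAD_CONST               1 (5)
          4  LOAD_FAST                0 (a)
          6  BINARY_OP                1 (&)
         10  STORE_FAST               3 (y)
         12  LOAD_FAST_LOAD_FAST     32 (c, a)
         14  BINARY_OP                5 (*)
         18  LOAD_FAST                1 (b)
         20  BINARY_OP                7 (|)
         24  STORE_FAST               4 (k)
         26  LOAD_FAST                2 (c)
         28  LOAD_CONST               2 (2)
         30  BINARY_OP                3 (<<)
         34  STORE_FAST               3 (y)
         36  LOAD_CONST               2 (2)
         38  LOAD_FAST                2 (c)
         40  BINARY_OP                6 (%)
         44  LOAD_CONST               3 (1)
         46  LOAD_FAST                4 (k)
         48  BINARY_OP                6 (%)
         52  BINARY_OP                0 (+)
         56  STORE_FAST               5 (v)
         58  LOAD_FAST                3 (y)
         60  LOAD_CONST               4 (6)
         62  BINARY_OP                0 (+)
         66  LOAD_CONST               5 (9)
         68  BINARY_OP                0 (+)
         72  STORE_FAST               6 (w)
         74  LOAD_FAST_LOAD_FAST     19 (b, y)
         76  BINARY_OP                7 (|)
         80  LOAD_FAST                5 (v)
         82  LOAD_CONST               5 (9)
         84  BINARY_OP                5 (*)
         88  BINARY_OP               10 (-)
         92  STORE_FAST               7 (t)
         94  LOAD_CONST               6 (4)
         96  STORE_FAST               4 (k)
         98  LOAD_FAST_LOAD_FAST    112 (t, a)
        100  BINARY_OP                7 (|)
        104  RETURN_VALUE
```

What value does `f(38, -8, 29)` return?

-9

LOAD_CONST → push 5. Stack: [5]
LOAD_FAST a → push 38. Stack: [5, 38]
BINARY_OP & → 5 & 38 = 4. Stack: [4]
STORE_FAST y → y=4. Stack: []
LOAD_FAST_LOAD_FAST c,a → push 29,38. Stack: [29, 38]
BINARY_OP * → 29 * 38 = 1102. Stack: [1102]
LOAD_FAST b → push -8. Stack: [1102, -8]
BINARY_OP | → 1102 | -8 = -2. Stack: [-2]
STORE_FAST k → k=-2. Stack: []
LOAD_FAST c → push 29. Stack: [29]
LOAD_CONST → push 2. Stack: [29, 2]
BINARY_OP << → 29 << 2 = 116. Stack: [116]
STORE_FAST y → y=116. Stack: []
LOAD_CONST → push 2. Stack: [2]
LOAD_FAST c → push 29. Stack: [2, 29]
BINARY_OP % → 2 % 29 = 2. Stack: [2]
LOAD_CONST → push 1. Stack: [2, 1]
LOAD_FAST k → push -2. Stack: [2, 1, -2]
BINARY_OP % → 1 % -2 = -1. Stack: [2, -1]
BINARY_OP + → 2 + -1 = 1. Stack: [1]
STORE_FAST v → v=1. Stack: []
LOAD_FAST y → push 116. Stack: [116]
LOAD_CONST → push 6. Stack: [116, 6]
BINARY_OP + → 116 + 6 = 122. Stack: [122]
LOAD_CONST → push 9. Stack: [122, 9]
BINARY_OP + → 122 + 9 = 131. Stack: [131]
STORE_FAST w → w=131. Stack: []
LOAD_FAST_LOAD_FAST b,y → push -8,116. Stack: [-8, 116]
BINARY_OP | → -8 | 116 = -4. Stack: [-4]
LOAD_FAST v → push 1. Stack: [-4, 1]
LOAD_CONST → push 9. Stack: [-4, 1, 9]
BINARY_OP * → 1 * 9 = 9. Stack: [-4, 9]
BINARY_OP - → -4 - 9 = -13. Stack: [-13]
STORE_FAST t → t=-13. Stack: []
LOAD_CONST → push 4. Stack: [4]
STORE_FAST k → k=4. Stack: []
LOAD_FAST_LOAD_FAST t,a → push -13,38. Stack: [-13, 38]
BINARY_OP | → -13 | 38 = -9. Stack: [-9]
RETURN_VALUE → return -9.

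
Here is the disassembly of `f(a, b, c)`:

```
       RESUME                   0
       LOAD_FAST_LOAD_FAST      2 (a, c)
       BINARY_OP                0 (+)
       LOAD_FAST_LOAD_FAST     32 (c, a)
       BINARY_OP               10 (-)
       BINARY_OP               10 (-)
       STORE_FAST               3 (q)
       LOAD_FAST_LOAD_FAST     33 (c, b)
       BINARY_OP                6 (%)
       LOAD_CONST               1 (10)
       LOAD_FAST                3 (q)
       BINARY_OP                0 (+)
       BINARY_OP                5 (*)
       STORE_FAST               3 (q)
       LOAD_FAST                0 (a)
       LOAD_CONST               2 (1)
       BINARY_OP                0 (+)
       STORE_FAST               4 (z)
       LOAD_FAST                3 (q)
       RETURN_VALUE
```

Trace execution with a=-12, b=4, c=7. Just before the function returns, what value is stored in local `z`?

-11

LOAD_FAST_LOAD_FAST a,c → push -12,7. Stack: [-12, 7]
BINARY_OP + → -12 + 7 = -5. Stack: [-5]
LOAD_FAST_LOAD_FAST c,a → push 7,-12. Stack: [-5, 7, -12]
BINARY_OP - → 7 - -12 = 19. Stack: [-5, 19]
BINARY_OP - → -5 - 19 = -24. Stack: [-24]
STORE_FAST q → q=-24. Stack: []
LOAD_FAST_LOAD_FAST c,b → push 7,4. Stack: [7, 4]
BINARY_OP % → 7 % 4 = 3. Stack: [3]
LOAD_CONST → push 10. Stack: [3, 10]
LOAD_FAST q → push -24. Stack: [3, 10, -24]
BINARY_OP + → 10 + -24 = -14. Stack: [3, -14]
BINARY_OP * → 3 * -14 = -42. Stack: [-42]
STORE_FAST q → q=-42. Stack: []
LOAD_FAST a → push -12. Stack: [-12]
LOAD_CONST → push 1. Stack: [-12, 1]
BINARY_OP + → -12 + 1 = -11. Stack: [-11]
STORE_FAST z → z=-11. Stack: []
LOAD_FAST q → push -42. Stack: [-42]
RETURN_VALUE → return -42.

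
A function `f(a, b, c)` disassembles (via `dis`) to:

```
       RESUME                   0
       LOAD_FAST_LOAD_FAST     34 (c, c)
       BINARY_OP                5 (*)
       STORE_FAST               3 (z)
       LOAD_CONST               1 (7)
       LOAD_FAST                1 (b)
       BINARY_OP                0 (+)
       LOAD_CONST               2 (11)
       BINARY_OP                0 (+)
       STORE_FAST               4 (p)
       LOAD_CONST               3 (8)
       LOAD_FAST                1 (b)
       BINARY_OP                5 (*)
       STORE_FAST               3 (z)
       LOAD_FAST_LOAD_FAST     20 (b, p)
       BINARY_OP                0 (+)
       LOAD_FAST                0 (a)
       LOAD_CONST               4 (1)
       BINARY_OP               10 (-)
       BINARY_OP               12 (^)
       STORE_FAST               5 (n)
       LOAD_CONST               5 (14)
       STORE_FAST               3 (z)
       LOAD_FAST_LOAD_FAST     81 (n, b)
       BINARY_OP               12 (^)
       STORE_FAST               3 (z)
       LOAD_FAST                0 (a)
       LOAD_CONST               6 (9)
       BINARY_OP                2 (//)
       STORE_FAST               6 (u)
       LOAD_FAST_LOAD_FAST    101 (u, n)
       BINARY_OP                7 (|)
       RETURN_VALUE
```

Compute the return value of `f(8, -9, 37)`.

LOAD_FAST_LOAD_FAST c,c → push 37,37. Stack: [37, 37]
BINARY_OP * → 37 * 37 = 1369. Stack: [1369]
STORE_FAST z → z=1369. Stack: []
LOAD_CONST → push 7. Stack: [7]
LOAD_FAST b → push -9. Stack: [7, -9]
BINARY_OP + → 7 + -9 = -2. Stack: [-2]
LOAD_CONST → push 11. Stack: [-2, 11]
BINARY_OP + → -2 + 11 = 9. Stack: [9]
STORE_FAST p → p=9. Stack: []
LOAD_CONST → push 8. Stack: [8]
LOAD_FAST b → push -9. Stack: [8, -9]
BINARY_OP * → 8 * -9 = -72. Stack: [-72]
STORE_FAST z → z=-72. Stack: []
LOAD_FAST_LOAD_FAST b,p → push -9,9. Stack: [-9, 9]
BINARY_OP + → -9 + 9 = 0. Stack: [0]
LOAD_FAST a → push 8. Stack: [0, 8]
LOAD_CONST → push 1. Stack: [0, 8, 1]
BINARY_OP - → 8 - 1 = 7. Stack: [0, 7]
BINARY_OP ^ → 0 ^ 7 = 7. Stack: [7]
STORE_FAST n → n=7. Stack: []
LOAD_CONST → push 14. Stack: [14]
STORE_FAST z → z=14. Stack: []
LOAD_FAST_LOAD_FAST n,b → push 7,-9. Stack: [7, -9]
BINARY_OP ^ → 7 ^ -9 = -16. Stack: [-16]
STORE_FAST z → z=-16. Stack: []
LOAD_FAST a → push 8. Stack: [8]
LOAD_CONST → push 9. Stack: [8, 9]
BINARY_OP // → 8 // 9 = 0. Stack: [0]
STORE_FAST u → u=0. Stack: []
LOAD_FAST_LOAD_FAST u,n → push 0,7. Stack: [0, 7]
BINARY_OP | → 0 | 7 = 7. Stack: [7]
RETURN_VALUE → return 7.

7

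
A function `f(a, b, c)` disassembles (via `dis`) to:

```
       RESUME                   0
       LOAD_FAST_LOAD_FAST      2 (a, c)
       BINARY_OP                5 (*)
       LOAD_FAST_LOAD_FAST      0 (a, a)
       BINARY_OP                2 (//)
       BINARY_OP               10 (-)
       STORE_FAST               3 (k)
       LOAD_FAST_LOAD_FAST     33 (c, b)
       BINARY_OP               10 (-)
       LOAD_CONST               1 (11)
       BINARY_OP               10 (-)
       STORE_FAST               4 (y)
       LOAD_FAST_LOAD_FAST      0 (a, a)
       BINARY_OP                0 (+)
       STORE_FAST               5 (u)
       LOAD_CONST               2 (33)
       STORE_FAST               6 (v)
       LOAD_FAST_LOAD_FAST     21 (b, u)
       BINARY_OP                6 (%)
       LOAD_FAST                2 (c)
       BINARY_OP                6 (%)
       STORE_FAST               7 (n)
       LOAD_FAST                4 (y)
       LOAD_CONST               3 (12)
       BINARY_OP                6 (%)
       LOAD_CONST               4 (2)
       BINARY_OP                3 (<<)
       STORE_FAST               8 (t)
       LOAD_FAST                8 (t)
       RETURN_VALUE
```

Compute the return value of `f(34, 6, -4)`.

LOAD_FAST_LOAD_FAST a,c → push 34,-4. Stack: [34, -4]
BINARY_OP * → 34 * -4 = -136. Stack: [-136]
LOAD_FAST_LOAD_FAST a,a → push 34,34. Stack: [-136, 34, 34]
BINARY_OP // → 34 // 34 = 1. Stack: [-136, 1]
BINARY_OP - → -136 - 1 = -137. Stack: [-137]
STORE_FAST k → k=-137. Stack: []
LOAD_FAST_LOAD_FAST c,b → push -4,6. Stack: [-4, 6]
BINARY_OP - → -4 - 6 = -10. Stack: [-10]
LOAD_CONST → push 11. Stack: [-10, 11]
BINARY_OP - → -10 - 11 = -21. Stack: [-21]
STORE_FAST y → y=-21. Stack: []
LOAD_FAST_LOAD_FAST a,a → push 34,34. Stack: [34, 34]
BINARY_OP + → 34 + 34 = 68. Stack: [68]
STORE_FAST u → u=68. Stack: []
LOAD_CONST → push 33. Stack: [33]
STORE_FAST v → v=33. Stack: []
LOAD_FAST_LOAD_FAST b,u → push 6,68. Stack: [6, 68]
BINARY_OP % → 6 % 68 = 6. Stack: [6]
LOAD_FAST c → push -4. Stack: [6, -4]
BINARY_OP % → 6 % -4 = -2. Stack: [-2]
STORE_FAST n → n=-2. Stack: []
LOAD_FAST y → push -21. Stack: [-21]
LOAD_CONST → push 12. Stack: [-21, 12]
BINARY_OP % → -21 % 12 = 3. Stack: [3]
LOAD_CONST → push 2. Stack: [3, 2]
BINARY_OP << → 3 << 2 = 12. Stack: [12]
STORE_FAST t → t=12. Stack: []
LOAD_FAST t → push 12. Stack: [12]
RETURN_VALUE → return 12.

12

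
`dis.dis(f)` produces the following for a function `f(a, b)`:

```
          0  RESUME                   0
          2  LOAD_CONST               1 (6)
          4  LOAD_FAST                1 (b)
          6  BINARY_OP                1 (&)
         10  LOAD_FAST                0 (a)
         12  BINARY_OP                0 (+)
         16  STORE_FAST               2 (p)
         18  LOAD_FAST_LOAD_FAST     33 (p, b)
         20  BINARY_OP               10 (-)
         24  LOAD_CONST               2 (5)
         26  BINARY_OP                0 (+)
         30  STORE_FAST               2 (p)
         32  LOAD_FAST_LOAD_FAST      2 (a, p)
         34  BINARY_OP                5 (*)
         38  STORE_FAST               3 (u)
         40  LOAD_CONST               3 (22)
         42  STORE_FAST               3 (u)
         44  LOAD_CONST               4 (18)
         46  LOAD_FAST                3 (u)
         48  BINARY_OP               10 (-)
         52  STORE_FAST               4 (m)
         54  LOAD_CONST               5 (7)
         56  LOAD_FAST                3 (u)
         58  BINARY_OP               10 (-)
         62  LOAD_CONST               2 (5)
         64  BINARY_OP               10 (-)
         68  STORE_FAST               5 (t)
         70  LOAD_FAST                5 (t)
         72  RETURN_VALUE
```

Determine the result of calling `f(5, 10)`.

LOAD_CONST → push 6. Stack: [6]
LOAD_FAST b → push 10. Stack: [6, 10]
BINARY_OP & → 6 & 10 = 2. Stack: [2]
LOAD_FAST a → push 5. Stack: [2, 5]
BINARY_OP + → 2 + 5 = 7. Stack: [7]
STORE_FAST p → p=7. Stack: []
LOAD_FAST_LOAD_FAST p,b → push 7,10. Stack: [7, 10]
BINARY_OP - → 7 - 10 = -3. Stack: [-3]
LOAD_CONST → push 5. Stack: [-3, 5]
BINARY_OP + → -3 + 5 = 2. Stack: [2]
STORE_FAST p → p=2. Stack: []
LOAD_FAST_LOAD_FAST a,p → push 5,2. Stack: [5, 2]
BINARY_OP * → 5 * 2 = 10. Stack: [10]
STORE_FAST u → u=10. Stack: []
LOAD_CONST → push 22. Stack: [22]
STORE_FAST u → u=22. Stack: []
LOAD_CONST → push 18. Stack: [18]
LOAD_FAST u → push 22. Stack: [18, 22]
BINARY_OP - → 18 - 22 = -4. Stack: [-4]
STORE_FAST m → m=-4. Stack: []
LOAD_CONST → push 7. Stack: [7]
LOAD_FAST u → push 22. Stack: [7, 22]
BINARY_OP - → 7 - 22 = -15. Stack: [-15]
LOAD_CONST → push 5. Stack: [-15, 5]
BINARY_OP - → -15 - 5 = -20. Stack: [-20]
STORE_FAST t → t=-20. Stack: []
LOAD_FAST t → push -20. Stack: [-20]
RETURN_VALUE → return -20.

-20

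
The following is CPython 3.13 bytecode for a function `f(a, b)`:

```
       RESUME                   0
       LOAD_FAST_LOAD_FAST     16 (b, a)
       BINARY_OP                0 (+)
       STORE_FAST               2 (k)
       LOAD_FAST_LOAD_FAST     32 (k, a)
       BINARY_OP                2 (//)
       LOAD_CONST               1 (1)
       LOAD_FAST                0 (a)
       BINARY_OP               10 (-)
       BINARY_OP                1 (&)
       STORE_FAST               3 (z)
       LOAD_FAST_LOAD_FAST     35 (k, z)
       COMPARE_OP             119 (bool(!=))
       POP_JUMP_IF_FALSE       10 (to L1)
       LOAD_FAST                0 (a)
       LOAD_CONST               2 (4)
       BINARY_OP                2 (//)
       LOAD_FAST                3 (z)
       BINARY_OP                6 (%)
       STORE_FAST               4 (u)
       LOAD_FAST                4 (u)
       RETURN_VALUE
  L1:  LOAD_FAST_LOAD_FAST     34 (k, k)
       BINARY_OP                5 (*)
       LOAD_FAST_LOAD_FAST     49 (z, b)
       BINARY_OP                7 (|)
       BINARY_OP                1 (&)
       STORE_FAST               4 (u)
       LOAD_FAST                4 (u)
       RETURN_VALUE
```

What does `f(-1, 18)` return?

1

LOAD_FAST_LOAD_FAST b,a → push 18,-1. Stack: [18, -1]
BINARY_OP + → 18 + -1 = 17. Stack: [17]
STORE_FAST k → k=17. Stack: []
LOAD_FAST_LOAD_FAST k,a → push 17,-1. Stack: [17, -1]
BINARY_OP // → 17 // -1 = -17. Stack: [-17]
LOAD_CONST → push 1. Stack: [-17, 1]
LOAD_FAST a → push -1. Stack: [-17, 1, -1]
BINARY_OP - → 1 - -1 = 2. Stack: [-17, 2]
BINARY_OP & → -17 & 2 = 2. Stack: [2]
STORE_FAST z → z=2. Stack: []
LOAD_FAST_LOAD_FAST k,z → push 17,2. Stack: [17, 2]
COMPARE_OP bool(!=) → 17 vs 2 = True. Stack: [True]
POP_JUMP_IF_FALSE → pop True; no jump. Stack: []
LOAD_FAST a → push -1. Stack: [-1]
LOAD_CONST → push 4. Stack: [-1, 4]
BINARY_OP // → -1 // 4 = -1. Stack: [-1]
LOAD_FAST z → push 2. Stack: [-1, 2]
BINARY_OP % → -1 % 2 = 1. Stack: [1]
STORE_FAST u → u=1. Stack: []
LOAD_FAST u → push 1. Stack: [1]
RETURN_VALUE → return 1.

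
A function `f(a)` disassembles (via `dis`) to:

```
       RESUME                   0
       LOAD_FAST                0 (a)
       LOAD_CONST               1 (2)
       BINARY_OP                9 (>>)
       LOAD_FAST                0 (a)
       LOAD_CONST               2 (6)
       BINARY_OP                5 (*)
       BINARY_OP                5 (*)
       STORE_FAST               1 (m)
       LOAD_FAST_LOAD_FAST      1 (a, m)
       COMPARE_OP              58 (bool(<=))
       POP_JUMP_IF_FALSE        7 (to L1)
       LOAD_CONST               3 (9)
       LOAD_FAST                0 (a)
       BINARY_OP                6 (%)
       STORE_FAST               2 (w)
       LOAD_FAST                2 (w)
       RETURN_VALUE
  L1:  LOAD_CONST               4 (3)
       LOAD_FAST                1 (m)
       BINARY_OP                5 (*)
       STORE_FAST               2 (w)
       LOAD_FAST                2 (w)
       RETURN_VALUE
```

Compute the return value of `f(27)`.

9

LOAD_FAST a → push 27. Stack: [27]
LOAD_CONST → push 2. Stack: [27, 2]
BINARY_OP >> → 27 >> 2 = 6. Stack: [6]
LOAD_FAST a → push 27. Stack: [6, 27]
LOAD_CONST → push 6. Stack: [6, 27, 6]
BINARY_OP * → 27 * 6 = 162. Stack: [6, 162]
BINARY_OP * → 6 * 162 = 972. Stack: [972]
STORE_FAST m → m=972. Stack: []
LOAD_FAST_LOAD_FAST a,m → push 27,972. Stack: [27, 972]
COMPARE_OP bool(<=) → 27 vs 972 = True. Stack: [True]
POP_JUMP_IF_FALSE → pop True; no jump. Stack: []
LOAD_CONST → push 9. Stack: [9]
LOAD_FAST a → push 27. Stack: [9, 27]
BINARY_OP % → 9 % 27 = 9. Stack: [9]
STORE_FAST w → w=9. Stack: []
LOAD_FAST w → push 9. Stack: [9]
RETURN_VALUE → return 9.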